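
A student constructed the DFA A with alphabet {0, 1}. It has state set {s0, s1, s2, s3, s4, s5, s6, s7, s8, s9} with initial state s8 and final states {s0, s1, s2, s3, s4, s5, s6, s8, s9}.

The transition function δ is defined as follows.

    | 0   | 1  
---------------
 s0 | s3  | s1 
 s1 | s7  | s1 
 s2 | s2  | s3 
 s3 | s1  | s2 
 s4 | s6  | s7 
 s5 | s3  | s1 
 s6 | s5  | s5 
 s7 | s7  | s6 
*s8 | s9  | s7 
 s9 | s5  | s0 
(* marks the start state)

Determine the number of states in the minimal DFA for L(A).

7

States {s4} cannot be reached from the start state, so discard them.
P0 = {s0,s1,s2,s3,s5,s6,s8,s9} | {s7}.
Split {s0,s1,s2,s3,s5,s6,s8,s9} by δ(·,0) → {s0,s2,s3,s5,s6,s8,s9} and {s1}.
Refine {s0,s2,s3,s5,s6,s8,s9} on symbol 0: members go to different blocks, giving {s0,s2,s5,s6,s8,s9} and {s3}.
Split {s0,s2,s5,s6,s8,s9} by δ(·,0) → {s2,s6,s8,s9} and {s0,s5}.
On input 0, block {s2,s6,s8,s9} splits into {s2,s8} and {s6,s9}.
On input 0, block {s2,s8} splits into {s2} and {s8}.
The partition is now stable with 7 blocks: {s2} | {s7} | {s1} | {s3} | {s0,s5} | {s6,s9} | {s8}.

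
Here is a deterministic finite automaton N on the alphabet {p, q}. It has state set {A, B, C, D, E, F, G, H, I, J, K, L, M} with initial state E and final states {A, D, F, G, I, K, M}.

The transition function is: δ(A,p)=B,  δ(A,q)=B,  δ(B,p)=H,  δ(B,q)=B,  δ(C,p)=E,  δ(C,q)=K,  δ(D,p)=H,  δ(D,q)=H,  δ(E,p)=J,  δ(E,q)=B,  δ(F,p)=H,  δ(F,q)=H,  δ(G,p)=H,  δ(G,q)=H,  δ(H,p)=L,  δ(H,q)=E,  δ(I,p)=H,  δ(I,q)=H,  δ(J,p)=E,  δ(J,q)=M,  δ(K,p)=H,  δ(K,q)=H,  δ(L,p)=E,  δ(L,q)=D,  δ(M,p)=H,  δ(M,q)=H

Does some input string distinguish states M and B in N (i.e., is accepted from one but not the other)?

Yes

First remove the unreachable states {A,C,F,G,I,K}; 7 states remain.
Initial partition by acceptance: {D,M} | {B,E,H,J,L}.
On input q, block {B,E,H,J,L} splits into {B,E,H} and {J,L}.
On input p, block {B,E,H} splits into {E,H} and {B}.
Refine {E,H} on symbol q: members go to different blocks, giving {E} and {H}.
No further refinement is possible. Final partition (5 blocks): {D,M} | {E} | {J,L} | {B} | {H}.
M and B end up in different blocks, so they are distinguishable. For instance, the string 'ε' is accepted from only M.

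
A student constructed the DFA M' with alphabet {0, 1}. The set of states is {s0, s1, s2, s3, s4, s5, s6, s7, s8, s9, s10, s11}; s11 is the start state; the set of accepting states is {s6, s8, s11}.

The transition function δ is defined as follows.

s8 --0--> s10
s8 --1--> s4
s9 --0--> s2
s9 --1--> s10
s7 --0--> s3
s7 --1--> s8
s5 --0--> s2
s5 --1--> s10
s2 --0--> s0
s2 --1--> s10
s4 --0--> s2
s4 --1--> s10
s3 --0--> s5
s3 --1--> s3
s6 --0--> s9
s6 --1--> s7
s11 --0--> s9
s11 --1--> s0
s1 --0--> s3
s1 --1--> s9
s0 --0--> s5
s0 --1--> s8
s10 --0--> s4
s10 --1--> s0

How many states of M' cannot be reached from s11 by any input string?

Starting at s11 and following transitions, the reachable set is {s0, s2, s4, s5, s8, s9, s10, s11}. That leaves s1, s3, s6, s7 unreachable — 4 in total.

4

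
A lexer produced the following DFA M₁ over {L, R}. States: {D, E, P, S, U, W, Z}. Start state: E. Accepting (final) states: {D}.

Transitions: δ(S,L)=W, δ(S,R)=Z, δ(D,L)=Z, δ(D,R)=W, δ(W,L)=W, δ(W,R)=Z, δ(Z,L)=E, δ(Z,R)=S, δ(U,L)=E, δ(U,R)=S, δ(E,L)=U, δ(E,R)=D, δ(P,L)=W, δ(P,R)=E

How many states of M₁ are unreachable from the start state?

1

No path from E leads to P; the other 6 states are all reachable.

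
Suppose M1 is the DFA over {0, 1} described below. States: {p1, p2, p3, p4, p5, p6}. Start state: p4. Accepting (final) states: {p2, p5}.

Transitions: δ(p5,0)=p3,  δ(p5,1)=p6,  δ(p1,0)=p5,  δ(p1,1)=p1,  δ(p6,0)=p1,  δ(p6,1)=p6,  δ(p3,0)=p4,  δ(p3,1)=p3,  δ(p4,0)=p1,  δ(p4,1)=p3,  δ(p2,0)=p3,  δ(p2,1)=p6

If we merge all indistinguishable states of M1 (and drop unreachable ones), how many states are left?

First remove the unreachable states {p2}; 5 states remain.
Initial partition by acceptance: {p5} | {p1,p3,p4,p6}.
On input 0, block {p1,p3,p4,p6} splits into {p3,p4,p6} and {p1}.
Split {p3,p4,p6} by δ(·,0) → {p4,p6} and {p3}.
Refine {p4,p6} on symbol 1: members go to different blocks, giving {p4} and {p6}.
Stable partition: {p5} | {p4} | {p1} | {p3} | {p6} — 5 equivalence classes.

5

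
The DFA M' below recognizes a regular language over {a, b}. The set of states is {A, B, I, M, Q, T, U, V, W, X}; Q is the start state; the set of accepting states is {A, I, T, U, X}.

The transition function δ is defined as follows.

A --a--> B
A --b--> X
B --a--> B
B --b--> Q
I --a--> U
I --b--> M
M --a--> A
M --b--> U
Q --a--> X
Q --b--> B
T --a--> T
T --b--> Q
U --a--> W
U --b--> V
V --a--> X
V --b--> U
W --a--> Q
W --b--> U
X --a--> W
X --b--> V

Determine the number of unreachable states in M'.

4

BFS from Q reaches {B, Q, U, V, W, X}; the 4 state(s) A, I, M, T are never visited.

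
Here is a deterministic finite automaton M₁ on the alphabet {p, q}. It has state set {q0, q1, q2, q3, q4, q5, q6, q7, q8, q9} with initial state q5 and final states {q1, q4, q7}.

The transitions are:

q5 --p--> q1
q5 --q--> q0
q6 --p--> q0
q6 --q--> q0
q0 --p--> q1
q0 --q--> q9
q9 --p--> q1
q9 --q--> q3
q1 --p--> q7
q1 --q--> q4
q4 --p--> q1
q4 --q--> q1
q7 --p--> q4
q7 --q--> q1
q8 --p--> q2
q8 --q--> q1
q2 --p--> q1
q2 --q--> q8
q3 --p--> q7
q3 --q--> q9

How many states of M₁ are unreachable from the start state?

BFS from q5 reaches {q0, q1, q3, q4, q5, q7, q9}; the 3 state(s) q2, q6, q8 are never visited.

3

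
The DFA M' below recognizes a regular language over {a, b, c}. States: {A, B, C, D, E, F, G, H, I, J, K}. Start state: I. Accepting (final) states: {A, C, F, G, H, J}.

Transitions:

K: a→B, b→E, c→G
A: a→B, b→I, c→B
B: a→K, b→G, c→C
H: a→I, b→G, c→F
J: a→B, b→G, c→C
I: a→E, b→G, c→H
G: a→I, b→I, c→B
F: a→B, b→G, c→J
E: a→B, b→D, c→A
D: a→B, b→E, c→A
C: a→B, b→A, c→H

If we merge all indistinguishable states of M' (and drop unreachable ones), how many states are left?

Every state is reachable, so we keep all 11.
Initial partition by acceptance: {A,C,F,G,H,J} | {B,D,E,I,K}.
Split {A,C,F,G,H,J} by δ(·,b) → {C,F,H,J} and {A,G}.
Refine {B,D,E,I,K} on symbol b: members go to different blocks, giving {D,E,K} and {B,I}.
The partition is now stable with 4 blocks: {C,F,H,J} | {D,E,K} | {A,G} | {B,I}.

4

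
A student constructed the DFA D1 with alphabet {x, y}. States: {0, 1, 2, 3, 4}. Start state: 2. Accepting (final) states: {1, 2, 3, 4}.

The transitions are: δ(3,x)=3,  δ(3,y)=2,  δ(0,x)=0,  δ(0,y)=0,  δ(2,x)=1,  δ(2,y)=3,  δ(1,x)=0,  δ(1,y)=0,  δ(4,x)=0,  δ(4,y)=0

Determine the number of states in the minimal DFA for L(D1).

4

States {4} cannot be reached from the start state, so discard them.
Initial partition by acceptance: {1,2,3} | {0}.
On input x, block {1,2,3} splits into {2,3} and {1}.
On input x, block {2,3} splits into {2} and {3}.
The partition is now stable with 4 blocks: {2} | {0} | {1} | {3}.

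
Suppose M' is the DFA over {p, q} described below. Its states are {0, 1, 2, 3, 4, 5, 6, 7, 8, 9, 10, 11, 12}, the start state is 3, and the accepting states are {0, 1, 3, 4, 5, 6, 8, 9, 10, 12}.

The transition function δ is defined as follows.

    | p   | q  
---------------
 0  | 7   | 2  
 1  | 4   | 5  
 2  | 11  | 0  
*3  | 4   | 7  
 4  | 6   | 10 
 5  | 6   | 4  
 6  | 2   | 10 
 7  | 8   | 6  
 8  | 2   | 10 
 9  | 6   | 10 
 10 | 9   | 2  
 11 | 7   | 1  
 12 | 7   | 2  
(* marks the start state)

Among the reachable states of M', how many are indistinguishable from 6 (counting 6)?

2

States {12} cannot be reached from the start state, so discard them.
P0 = {0,1,3,4,5,6,8,9,10} | {2,7,11}.
Split {0,1,3,4,5,6,8,9,10} by δ(·,p) → {1,3,4,5,9,10} and {0,6,8}.
Refine {1,3,4,5,9,10} on symbol p: members go to different blocks, giving {1,3,10} and {4,5,9}.
On input q, block {1,3,10} splits into {3,10} and {1}.
Refine {2,7,11} on symbol p: members go to different blocks, giving {2,11} and {7}.
On input q, block {3,10} splits into {3} and {10}.
Split {2,11} by δ(·,p) → {2} and {11}.
Refine {0,6,8} on symbol p: members go to different blocks, giving {6,8} and {0}.
Refine {4,5,9} on symbol q: members go to different blocks, giving {4,9} and {5}.
The partition is now stable with 10 blocks: {3} | {2} | {6,8} | {4,9} | {1} | {7} | {10} | {11} | {0} | {5}.
State 6 belongs to the block {6,8}, which has 2 states.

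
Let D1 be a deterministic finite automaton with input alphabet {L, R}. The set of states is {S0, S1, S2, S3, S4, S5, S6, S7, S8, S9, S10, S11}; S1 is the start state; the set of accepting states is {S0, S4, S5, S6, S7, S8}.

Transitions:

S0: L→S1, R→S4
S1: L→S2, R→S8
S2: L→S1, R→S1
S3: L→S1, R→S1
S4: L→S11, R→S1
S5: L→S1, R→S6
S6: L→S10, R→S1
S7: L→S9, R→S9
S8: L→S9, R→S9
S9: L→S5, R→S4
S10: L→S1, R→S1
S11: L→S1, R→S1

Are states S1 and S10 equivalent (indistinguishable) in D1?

No

States {S0,S3,S7} cannot be reached from the start state, so discard them.
P0 = {S4,S5,S6,S8} | {S1,S2,S9,S10,S11}.
Split {S4,S5,S6,S8} by δ(·,R) → {S4,S6,S8} and {S5}.
Refine {S1,S2,S9,S10,S11} on symbol L: members go to different blocks, giving {S1,S2,S10,S11} and {S9}.
Refine {S4,S6,S8} on symbol L: members go to different blocks, giving {S4,S6} and {S8}.
On input R, block {S1,S2,S10,S11} splits into {S2,S10,S11} and {S1}.
The partition is now stable with 6 blocks: {S4,S6} | {S2,S10,S11} | {S5} | {S9} | {S8} | {S1}.
S1 and S10 end up in different blocks, so they are distinguishable. For instance, the string 'R' is accepted from only S1.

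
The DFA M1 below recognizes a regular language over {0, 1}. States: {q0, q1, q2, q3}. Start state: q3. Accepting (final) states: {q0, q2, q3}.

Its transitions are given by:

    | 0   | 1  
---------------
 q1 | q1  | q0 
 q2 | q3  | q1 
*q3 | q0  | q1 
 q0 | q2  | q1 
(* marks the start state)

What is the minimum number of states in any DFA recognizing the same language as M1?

All states are reachable from the start state.
P0 = {q0,q2,q3} | {q1}.
Stable partition: {q0,q2,q3} | {q1} — 2 equivalence classes.

2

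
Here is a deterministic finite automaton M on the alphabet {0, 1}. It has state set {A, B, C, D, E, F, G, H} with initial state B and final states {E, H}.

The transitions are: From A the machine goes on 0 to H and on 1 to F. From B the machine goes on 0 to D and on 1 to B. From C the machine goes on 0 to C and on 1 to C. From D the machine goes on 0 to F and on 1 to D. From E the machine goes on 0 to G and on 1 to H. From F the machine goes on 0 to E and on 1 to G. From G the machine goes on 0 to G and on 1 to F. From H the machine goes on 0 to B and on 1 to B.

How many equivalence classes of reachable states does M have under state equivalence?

6

Reachable states from the start: {B,D,E,F,G,H}. Unreachable: {A,C} — drop them.
P0 = {E,H} | {B,D,F,G}.
Refine {E,H} on symbol 1: members go to different blocks, giving {E} and {H}.
On input 0, block {B,D,F,G} splits into {B,D,G} and {F}.
Split {B,D,G} by δ(·,0) → {B,G} and {D}.
On input 0, block {B,G} splits into {B} and {G}.
Stable partition: {E} | {B} | {H} | {F} | {D} | {G} — 6 equivalence classes.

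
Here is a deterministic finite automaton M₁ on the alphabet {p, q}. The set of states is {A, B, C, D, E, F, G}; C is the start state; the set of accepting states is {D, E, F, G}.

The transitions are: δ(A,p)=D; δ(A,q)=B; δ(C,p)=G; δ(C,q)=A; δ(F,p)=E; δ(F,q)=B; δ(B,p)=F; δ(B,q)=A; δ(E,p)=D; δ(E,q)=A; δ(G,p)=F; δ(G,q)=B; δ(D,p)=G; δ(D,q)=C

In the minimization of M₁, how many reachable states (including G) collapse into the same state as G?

4

Every state is reachable, so we keep all 7.
P0 = {D,E,F,G} | {A,B,C}.
No further refinement is possible. Final partition (2 blocks): {D,E,F,G} | {A,B,C}.
State G belongs to the block {D,E,F,G}, which has 4 states.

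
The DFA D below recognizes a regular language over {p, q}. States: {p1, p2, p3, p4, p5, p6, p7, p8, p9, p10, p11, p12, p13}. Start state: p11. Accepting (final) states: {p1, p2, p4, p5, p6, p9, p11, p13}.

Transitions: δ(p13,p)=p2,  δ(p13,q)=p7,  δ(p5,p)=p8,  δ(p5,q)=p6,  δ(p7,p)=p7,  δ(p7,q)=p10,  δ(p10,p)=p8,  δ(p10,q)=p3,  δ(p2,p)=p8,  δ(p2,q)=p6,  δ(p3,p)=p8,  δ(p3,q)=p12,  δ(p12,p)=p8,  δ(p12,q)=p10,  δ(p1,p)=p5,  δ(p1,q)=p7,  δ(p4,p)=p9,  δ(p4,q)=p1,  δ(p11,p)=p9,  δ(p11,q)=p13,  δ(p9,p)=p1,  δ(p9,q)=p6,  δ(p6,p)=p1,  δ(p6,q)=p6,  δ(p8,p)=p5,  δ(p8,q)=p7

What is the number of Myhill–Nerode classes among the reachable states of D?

States {p4} cannot be reached from the start state, so discard them.
Initial partition by acceptance: {p1,p2,p5,p6,p9,p11,p13} | {p3,p7,p8,p10,p12}.
On input p, block {p1,p2,p5,p6,p9,p11,p13} splits into {p1,p6,p9,p11,p13} and {p2,p5}.
On input p, block {p1,p6,p9,p11,p13} splits into {p6,p9,p11} and {p1,p13}.
Split {p6,p9,p11} by δ(·,p) → {p6,p9} and {p11}.
On input p, block {p3,p7,p8,p10,p12} splits into {p3,p7,p10,p12} and {p8}.
Split {p3,p7,p10,p12} by δ(·,p) → {p3,p10,p12} and {p7}.
The partition is now stable with 7 blocks: {p6,p9} | {p3,p10,p12} | {p2,p5} | {p1,p13} | {p11} | {p8} | {p7}.

7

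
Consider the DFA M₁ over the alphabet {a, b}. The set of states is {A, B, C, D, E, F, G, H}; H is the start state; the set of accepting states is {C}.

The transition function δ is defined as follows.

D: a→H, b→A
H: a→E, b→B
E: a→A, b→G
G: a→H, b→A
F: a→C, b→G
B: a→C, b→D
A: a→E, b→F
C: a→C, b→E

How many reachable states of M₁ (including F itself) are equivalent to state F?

Every state is reachable, so we keep all 8.
P0 = {C} | {A,B,D,E,F,G,H}.
Split {A,B,D,E,F,G,H} by δ(·,a) → {A,D,E,G,H} and {B,F}.
On input b, block {A,D,E,G,H} splits into {D,E,G} and {A,H}.
Split {D,E,G} by δ(·,b) → {D,G} and {E}.
No further refinement is possible. Final partition (5 blocks): {C} | {D,G} | {B,F} | {A,H} | {E}.
The equivalence class containing F is {B,F}, of size 2.

2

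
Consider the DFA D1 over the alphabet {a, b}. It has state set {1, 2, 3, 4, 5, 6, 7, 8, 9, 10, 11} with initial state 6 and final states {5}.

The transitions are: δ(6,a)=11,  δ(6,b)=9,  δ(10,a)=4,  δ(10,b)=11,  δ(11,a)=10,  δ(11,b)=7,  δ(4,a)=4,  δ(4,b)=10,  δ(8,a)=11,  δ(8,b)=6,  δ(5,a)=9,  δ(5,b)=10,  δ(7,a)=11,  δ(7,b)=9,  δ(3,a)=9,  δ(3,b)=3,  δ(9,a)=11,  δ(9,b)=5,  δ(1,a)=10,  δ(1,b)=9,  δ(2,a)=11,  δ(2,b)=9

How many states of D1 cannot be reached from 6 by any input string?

4

Starting at 6 and following transitions, the reachable set is {4, 5, 6, 7, 9, 10, 11}. That leaves 1, 2, 3, 8 unreachable — 4 in total.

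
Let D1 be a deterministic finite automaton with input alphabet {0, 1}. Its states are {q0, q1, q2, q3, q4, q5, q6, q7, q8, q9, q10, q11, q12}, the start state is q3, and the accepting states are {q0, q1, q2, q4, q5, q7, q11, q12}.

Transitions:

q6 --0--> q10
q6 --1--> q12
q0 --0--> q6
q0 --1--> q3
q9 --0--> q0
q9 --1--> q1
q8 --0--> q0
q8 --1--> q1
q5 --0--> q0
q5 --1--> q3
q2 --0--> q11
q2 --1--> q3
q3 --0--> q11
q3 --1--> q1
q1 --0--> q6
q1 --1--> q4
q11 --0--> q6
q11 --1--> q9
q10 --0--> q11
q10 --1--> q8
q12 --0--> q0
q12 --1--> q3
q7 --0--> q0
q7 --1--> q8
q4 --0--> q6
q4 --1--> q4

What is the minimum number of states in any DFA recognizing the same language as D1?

Reachable states from the start: {q0,q1,q3,q4,q6,q8,q9,q10,q11,q12}. Unreachable: {q2,q5,q7} — drop them.
Start with accepting vs non-accepting: {q0,q1,q4,q11,q12} | {q3,q6,q8,q9,q10}.
Refine {q0,q1,q4,q11,q12} on symbol 0: members go to different blocks, giving {q0,q1,q4,q11} and {q12}.
Split {q0,q1,q4,q11} by δ(·,1) → {q0,q11} and {q1,q4}.
On input 0, block {q3,q6,q8,q9,q10} splits into {q3,q8,q9,q10} and {q6}.
Split {q3,q8,q9,q10} by δ(·,1) → {q3,q8,q9} and {q10}.
The partition is now stable with 6 blocks: {q0,q11} | {q3,q8,q9} | {q12} | {q1,q4} | {q6} | {q10}.

6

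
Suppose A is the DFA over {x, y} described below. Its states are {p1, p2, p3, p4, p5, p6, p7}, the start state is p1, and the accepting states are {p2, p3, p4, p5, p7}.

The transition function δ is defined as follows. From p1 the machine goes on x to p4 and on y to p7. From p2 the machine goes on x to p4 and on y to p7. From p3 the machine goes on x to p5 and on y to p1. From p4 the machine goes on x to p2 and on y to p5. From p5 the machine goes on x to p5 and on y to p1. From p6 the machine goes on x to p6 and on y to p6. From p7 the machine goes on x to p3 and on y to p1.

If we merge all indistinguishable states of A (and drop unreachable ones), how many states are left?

First remove the unreachable states {p6}; 6 states remain.
Start with accepting vs non-accepting: {p2,p3,p4,p5,p7} | {p1}.
On input y, block {p2,p3,p4,p5,p7} splits into {p3,p5,p7} and {p2,p4}.
The partition is now stable with 3 blocks: {p3,p5,p7} | {p1} | {p2,p4}.

3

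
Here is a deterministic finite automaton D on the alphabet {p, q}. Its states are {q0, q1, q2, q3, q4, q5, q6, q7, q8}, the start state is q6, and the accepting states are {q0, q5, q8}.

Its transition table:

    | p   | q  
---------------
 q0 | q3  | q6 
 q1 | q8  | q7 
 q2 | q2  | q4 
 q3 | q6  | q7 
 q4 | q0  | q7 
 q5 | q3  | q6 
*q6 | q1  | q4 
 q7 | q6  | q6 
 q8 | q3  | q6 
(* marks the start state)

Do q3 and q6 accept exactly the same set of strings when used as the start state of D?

No

First remove the unreachable states {q2,q5}; 7 states remain.
P0 = {q0,q8} | {q1,q3,q4,q6,q7}.
Refine {q1,q3,q4,q6,q7} on symbol p: members go to different blocks, giving {q3,q6,q7} and {q1,q4}.
Split {q3,q6,q7} by δ(·,p) → {q3,q7} and {q6}.
On input q, block {q3,q7} splits into {q3} and {q7}.
No further refinement is possible. Final partition (5 blocks): {q0,q8} | {q3} | {q1,q4} | {q6} | {q7}.
q3 and q6 end up in different blocks, so they are distinguishable. For instance, the string 'pp' is accepted from only q6.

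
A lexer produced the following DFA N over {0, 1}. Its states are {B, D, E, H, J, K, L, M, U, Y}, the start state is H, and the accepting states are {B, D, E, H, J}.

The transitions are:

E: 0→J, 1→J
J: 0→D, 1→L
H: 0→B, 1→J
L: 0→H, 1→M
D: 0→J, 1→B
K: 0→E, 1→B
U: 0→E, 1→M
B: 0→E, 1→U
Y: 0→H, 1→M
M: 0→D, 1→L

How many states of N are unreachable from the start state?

2

Starting at H and following transitions, the reachable set is {B, D, E, H, J, L, M, U}. That leaves K, Y unreachable — 2 in total.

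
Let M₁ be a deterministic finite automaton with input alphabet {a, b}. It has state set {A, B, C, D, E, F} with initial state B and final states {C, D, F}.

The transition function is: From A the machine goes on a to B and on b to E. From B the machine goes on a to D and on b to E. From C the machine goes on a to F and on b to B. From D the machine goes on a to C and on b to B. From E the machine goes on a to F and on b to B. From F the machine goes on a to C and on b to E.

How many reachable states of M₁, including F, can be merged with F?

3

States {A} cannot be reached from the start state, so discard them.
Initial partition by acceptance: {C,D,F} | {B,E}.
Stable partition: {C,D,F} | {B,E} — 2 equivalence classes.
State F belongs to the block {C,D,F}, which has 3 states.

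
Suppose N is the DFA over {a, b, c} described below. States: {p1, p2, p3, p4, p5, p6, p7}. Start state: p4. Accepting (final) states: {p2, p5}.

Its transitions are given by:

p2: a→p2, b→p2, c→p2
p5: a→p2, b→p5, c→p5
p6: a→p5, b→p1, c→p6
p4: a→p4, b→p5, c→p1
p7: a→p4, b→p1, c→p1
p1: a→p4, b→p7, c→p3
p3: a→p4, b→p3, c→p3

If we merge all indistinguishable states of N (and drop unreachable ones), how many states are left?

3

Reachable states from the start: {p1,p2,p3,p4,p5,p7}. Unreachable: {p6} — drop them.
Start with accepting vs non-accepting: {p2,p5} | {p1,p3,p4,p7}.
On input b, block {p1,p3,p4,p7} splits into {p1,p3,p7} and {p4}.
The partition is now stable with 3 blocks: {p2,p5} | {p1,p3,p7} | {p4}.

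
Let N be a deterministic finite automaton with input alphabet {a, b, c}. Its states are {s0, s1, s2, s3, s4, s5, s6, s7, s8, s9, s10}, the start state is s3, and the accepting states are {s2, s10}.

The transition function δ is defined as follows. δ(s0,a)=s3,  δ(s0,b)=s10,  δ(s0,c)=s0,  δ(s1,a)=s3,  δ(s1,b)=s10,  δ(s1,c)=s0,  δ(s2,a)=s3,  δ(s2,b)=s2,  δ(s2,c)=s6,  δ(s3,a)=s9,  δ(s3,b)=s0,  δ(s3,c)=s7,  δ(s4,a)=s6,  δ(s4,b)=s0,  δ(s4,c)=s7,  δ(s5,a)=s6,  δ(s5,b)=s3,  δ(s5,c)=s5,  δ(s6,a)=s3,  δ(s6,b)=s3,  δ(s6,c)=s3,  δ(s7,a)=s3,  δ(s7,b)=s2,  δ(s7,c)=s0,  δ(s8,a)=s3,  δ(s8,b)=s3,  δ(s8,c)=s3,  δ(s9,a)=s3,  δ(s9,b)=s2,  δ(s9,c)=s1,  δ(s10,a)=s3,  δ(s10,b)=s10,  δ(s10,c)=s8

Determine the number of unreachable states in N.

2

No path from s3 leads to s4, s5; the other 9 states are all reachable.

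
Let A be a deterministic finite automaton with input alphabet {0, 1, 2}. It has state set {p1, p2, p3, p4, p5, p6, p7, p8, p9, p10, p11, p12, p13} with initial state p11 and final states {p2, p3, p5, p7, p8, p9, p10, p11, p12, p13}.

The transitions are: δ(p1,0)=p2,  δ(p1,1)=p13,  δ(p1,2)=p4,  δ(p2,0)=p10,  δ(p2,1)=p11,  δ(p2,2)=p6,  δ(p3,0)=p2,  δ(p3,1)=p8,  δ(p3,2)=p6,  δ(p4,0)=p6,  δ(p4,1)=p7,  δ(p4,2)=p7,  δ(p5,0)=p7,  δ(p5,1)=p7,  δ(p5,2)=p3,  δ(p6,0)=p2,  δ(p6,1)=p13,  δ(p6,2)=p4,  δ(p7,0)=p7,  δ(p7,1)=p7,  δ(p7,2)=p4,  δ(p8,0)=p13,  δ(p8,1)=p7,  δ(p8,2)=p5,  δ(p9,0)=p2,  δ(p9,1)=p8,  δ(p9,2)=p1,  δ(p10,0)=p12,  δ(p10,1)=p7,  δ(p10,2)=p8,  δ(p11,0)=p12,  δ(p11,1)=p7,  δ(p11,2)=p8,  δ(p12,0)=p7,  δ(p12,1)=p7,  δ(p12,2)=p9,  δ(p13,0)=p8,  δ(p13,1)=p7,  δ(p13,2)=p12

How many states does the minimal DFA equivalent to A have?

All states are reachable from the start state.
P0 = {p2,p3,p5,p7,p8,p9,p10,p11,p12,p13} | {p1,p4,p6}.
Refine {p2,p3,p5,p7,p8,p9,p10,p11,p12,p13} on symbol 2: members go to different blocks, giving {p5,p8,p10,p11,p12,p13} and {p2,p3,p7,p9}.
On input 0, block {p5,p8,p10,p11,p12,p13} splits into {p8,p10,p11,p13} and {p5,p12}.
Split {p8,p10,p11,p13} by δ(·,0) → {p8,p13} and {p10,p11}.
Refine {p1,p4,p6} on symbol 0: members go to different blocks, giving {p1,p6} and {p4}.
Split {p2,p3,p7,p9} by δ(·,0) → {p3,p7,p9} and {p2}.
Refine {p3,p7,p9} on symbol 0: members go to different blocks, giving {p3,p9} and {p7}.
No further refinement is possible. Final partition (8 blocks): {p8,p13} | {p1,p6} | {p3,p9} | {p5,p12} | {p10,p11} | {p4} | {p2} | {p7}.

8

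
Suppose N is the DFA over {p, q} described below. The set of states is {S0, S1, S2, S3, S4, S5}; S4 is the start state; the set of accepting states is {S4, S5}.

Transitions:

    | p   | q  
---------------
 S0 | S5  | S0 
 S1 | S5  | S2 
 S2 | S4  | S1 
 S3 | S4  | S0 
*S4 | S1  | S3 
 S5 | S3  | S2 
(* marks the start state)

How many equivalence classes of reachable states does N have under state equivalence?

P0 = {S4,S5} | {S0,S1,S2,S3}.
Stable partition: {S4,S5} | {S0,S1,S2,S3} — 2 equivalence classes.

2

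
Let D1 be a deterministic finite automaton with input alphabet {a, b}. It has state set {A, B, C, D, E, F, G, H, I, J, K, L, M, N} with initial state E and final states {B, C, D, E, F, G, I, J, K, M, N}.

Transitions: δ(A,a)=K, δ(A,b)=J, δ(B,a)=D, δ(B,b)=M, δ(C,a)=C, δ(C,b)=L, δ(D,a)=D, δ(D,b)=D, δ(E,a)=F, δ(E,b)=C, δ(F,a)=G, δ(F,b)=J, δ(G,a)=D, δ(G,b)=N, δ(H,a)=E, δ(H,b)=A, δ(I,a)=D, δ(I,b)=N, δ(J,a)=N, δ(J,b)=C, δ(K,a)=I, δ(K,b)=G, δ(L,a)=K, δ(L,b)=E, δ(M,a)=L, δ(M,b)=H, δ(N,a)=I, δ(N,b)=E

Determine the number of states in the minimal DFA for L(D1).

First remove the unreachable states {A,B,H,M}; 10 states remain.
Start with accepting vs non-accepting: {C,D,E,F,G,I,J,K,N} | {L}.
Split {C,D,E,F,G,I,J,K,N} by δ(·,b) → {D,E,F,G,I,J,K,N} and {C}.
Split {D,E,F,G,I,J,K,N} by δ(·,b) → {D,F,G,I,K,N} and {E,J}.
Refine {D,F,G,I,K,N} on symbol b: members go to different blocks, giving {D,G,I,K} and {F,N}.
Refine {D,G,I,K} on symbol b: members go to different blocks, giving {D,K} and {G,I}.
Split {D,K} by δ(·,a) → {D} and {K}.
Stable partition: {D} | {L} | {C} | {E,J} | {F,N} | {G,I} | {K} — 7 equivalence classes.

7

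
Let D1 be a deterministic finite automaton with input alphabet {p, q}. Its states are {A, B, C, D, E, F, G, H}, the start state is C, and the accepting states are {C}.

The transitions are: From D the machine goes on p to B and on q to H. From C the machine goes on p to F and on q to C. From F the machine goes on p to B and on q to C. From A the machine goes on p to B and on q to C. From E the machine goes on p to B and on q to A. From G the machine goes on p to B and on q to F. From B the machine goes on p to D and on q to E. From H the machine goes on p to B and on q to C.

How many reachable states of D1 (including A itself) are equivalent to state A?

3

First remove the unreachable states {G}; 7 states remain.
Initial partition by acceptance: {C} | {A,B,D,E,F,H}.
On input q, block {A,B,D,E,F,H} splits into {A,F,H} and {B,D,E}.
Split {B,D,E} by δ(·,q) → {D,E} and {B}.
Stable partition: {C} | {A,F,H} | {D,E} | {B} — 4 equivalence classes.
The equivalence class containing A is {A,F,H}, of size 3.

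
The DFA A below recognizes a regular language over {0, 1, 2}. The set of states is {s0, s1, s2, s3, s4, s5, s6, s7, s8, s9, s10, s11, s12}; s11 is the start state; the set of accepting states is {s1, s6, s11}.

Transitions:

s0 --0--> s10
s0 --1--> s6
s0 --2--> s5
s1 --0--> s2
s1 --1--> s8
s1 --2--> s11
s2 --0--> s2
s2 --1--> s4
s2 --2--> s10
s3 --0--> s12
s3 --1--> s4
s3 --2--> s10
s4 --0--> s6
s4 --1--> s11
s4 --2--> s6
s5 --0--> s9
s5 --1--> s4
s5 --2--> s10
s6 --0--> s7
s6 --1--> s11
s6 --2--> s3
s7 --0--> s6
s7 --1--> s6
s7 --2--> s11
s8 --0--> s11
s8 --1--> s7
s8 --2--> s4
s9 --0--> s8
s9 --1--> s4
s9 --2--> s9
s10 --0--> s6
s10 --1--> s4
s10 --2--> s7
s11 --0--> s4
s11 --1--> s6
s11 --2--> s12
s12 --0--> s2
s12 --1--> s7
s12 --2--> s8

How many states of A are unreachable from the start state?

No path from s11 leads to s0, s1, s5, s9; the other 9 states are all reachable.

4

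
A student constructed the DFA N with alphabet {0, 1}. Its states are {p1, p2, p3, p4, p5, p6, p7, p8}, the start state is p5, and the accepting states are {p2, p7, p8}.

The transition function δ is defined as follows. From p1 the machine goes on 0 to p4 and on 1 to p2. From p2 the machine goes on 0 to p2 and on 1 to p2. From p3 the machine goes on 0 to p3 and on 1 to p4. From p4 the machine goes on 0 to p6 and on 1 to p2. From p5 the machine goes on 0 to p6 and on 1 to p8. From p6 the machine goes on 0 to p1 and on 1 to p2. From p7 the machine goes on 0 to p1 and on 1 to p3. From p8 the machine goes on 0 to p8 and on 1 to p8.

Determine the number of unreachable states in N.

BFS from p5 reaches {p1, p2, p4, p5, p6, p8}; the 2 state(s) p3, p7 are never visited.

2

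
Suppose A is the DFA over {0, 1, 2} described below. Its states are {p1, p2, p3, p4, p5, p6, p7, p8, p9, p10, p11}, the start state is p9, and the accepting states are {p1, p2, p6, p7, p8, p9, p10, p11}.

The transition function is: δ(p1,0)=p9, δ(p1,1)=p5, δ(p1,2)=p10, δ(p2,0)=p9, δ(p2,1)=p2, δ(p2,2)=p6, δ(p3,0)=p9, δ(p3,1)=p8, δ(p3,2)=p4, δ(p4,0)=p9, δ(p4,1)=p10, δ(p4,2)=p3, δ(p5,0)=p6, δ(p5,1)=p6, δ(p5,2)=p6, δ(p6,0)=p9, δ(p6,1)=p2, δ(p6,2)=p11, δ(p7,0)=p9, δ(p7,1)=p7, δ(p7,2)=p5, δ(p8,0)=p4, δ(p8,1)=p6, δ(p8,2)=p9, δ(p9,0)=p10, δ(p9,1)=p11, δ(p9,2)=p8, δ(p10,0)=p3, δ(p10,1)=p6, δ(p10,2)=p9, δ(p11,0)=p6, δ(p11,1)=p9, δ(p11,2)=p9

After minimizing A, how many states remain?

States {p1,p5,p7} cannot be reached from the start state, so discard them.
P0 = {p2,p6,p8,p9,p10,p11} | {p3,p4}.
Refine {p2,p6,p8,p9,p10,p11} on symbol 0: members go to different blocks, giving {p2,p6,p9,p11} and {p8,p10}.
Refine {p2,p6,p9,p11} on symbol 0: members go to different blocks, giving {p2,p6,p11} and {p9}.
Split {p2,p6,p11} by δ(·,0) → {p2,p6} and {p11}.
Refine {p2,p6} on symbol 2: members go to different blocks, giving {p2} and {p6}.
No further refinement is possible. Final partition (6 blocks): {p2} | {p3,p4} | {p8,p10} | {p9} | {p11} | {p6}.

6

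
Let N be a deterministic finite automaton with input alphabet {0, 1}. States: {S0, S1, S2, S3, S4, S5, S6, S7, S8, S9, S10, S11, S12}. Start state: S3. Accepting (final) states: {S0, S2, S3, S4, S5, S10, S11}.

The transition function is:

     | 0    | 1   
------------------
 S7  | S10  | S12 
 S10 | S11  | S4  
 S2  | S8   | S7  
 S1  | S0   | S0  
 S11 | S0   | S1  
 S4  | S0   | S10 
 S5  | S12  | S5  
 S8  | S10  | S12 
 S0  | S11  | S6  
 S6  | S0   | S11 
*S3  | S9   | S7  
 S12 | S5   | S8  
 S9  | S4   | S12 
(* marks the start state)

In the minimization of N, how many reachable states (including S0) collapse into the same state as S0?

Reachable states from the start: {S0,S1,S3,S4,S5,S6,S7,S8,S9,S10,S11,S12}. Unreachable: {S2} — drop them.
Initial partition by acceptance: {S0,S3,S4,S5,S10,S11} | {S1,S6,S7,S8,S9,S12}.
On input 0, block {S0,S3,S4,S5,S10,S11} splits into {S0,S4,S10,S11} and {S3,S5}.
Refine {S0,S4,S10,S11} on symbol 1: members go to different blocks, giving {S0,S11} and {S4,S10}.
Split {S1,S6,S7,S8,S9,S12} by δ(·,0) → {S7,S8,S9} and {S1,S6} and {S12}.
On input 0, block {S3,S5} splits into {S3} and {S5}.
Stable partition: {S0,S11} | {S7,S8,S9} | {S3} | {S4,S10} | {S1,S6} | {S12} | {S5} — 7 equivalence classes.
The equivalence class containing S0 is {S0,S11}, of size 2.

2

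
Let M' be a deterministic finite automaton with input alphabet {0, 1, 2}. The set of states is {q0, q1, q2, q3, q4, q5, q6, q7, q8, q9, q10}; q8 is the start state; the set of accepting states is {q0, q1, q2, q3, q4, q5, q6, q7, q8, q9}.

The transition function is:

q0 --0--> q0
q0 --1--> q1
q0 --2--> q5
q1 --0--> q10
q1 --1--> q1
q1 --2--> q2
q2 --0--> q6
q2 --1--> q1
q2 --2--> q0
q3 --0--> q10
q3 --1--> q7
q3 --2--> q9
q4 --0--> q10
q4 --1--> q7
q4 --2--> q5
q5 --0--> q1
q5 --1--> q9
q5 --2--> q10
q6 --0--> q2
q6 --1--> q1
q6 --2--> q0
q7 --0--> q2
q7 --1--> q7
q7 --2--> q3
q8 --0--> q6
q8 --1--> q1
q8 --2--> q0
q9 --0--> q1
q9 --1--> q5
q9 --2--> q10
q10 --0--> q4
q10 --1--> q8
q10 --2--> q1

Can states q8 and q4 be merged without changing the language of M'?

Initial partition by acceptance: {q0,q1,q2,q3,q4,q5,q6,q7,q8,q9} | {q10}.
Refine {q0,q1,q2,q3,q4,q5,q6,q7,q8,q9} on symbol 0: members go to different blocks, giving {q0,q2,q5,q6,q7,q8,q9} and {q1,q3,q4}.
Split {q0,q2,q5,q6,q7,q8,q9} by δ(·,0) → {q0,q2,q6,q7,q8} and {q5,q9}.
Refine {q0,q2,q6,q7,q8} on symbol 1: members go to different blocks, giving {q0,q2,q6,q8} and {q7}.
On input 2, block {q0,q2,q6,q8} splits into {q2,q6,q8} and {q0}.
On input 1, block {q1,q3,q4} splits into {q3,q4} and {q1}.
No further refinement is possible. Final partition (7 blocks): {q2,q6,q8} | {q10} | {q3,q4} | {q5,q9} | {q7} | {q0} | {q1}.
q8 and q4 end up in different blocks, so they are distinguishable. For instance, the string '0' is accepted from only q8.

No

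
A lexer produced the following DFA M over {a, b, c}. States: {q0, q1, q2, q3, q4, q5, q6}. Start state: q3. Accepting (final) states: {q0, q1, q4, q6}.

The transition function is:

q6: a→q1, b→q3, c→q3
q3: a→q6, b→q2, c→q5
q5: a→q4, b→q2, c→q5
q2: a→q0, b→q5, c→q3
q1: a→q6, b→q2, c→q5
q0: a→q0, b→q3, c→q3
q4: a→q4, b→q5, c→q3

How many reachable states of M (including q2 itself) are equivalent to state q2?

All states are reachable from the start state.
P0 = {q0,q1,q4,q6} | {q2,q3,q5}.
No further refinement is possible. Final partition (2 blocks): {q0,q1,q4,q6} | {q2,q3,q5}.
The equivalence class containing q2 is {q2,q3,q5}, of size 3.

3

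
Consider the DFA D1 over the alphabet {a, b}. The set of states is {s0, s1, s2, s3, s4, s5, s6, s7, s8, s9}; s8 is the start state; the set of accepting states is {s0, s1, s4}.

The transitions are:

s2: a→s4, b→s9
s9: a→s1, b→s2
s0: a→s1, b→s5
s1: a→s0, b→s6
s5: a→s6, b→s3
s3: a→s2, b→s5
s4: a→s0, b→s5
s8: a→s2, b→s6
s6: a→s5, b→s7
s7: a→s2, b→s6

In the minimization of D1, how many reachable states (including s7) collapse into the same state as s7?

3

Every state is reachable, so we keep all 10.
Initial partition by acceptance: {s0,s1,s4} | {s2,s3,s5,s6,s7,s8,s9}.
Refine {s2,s3,s5,s6,s7,s8,s9} on symbol a: members go to different blocks, giving {s3,s5,s6,s7,s8} and {s2,s9}.
Refine {s3,s5,s6,s7,s8} on symbol a: members go to different blocks, giving {s3,s7,s8} and {s5,s6}.
The partition is now stable with 4 blocks: {s0,s1,s4} | {s3,s7,s8} | {s2,s9} | {s5,s6}.
The equivalence class containing s7 is {s3,s7,s8}, of size 3.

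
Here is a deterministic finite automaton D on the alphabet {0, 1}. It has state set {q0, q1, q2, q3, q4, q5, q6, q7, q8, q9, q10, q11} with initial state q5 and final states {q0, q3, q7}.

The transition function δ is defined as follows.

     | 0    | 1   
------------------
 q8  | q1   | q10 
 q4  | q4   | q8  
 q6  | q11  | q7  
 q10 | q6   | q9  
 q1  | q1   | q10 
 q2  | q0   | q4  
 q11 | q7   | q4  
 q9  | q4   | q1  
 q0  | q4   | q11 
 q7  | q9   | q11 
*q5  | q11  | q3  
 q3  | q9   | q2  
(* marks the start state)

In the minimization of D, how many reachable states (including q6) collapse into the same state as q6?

2

All states are reachable from the start state.
Start with accepting vs non-accepting: {q0,q3,q7} | {q1,q2,q4,q5,q6,q8,q9,q10,q11}.
On input 0, block {q1,q2,q4,q5,q6,q8,q9,q10,q11} splits into {q1,q4,q5,q6,q8,q9,q10} and {q2,q11}.
On input 0, block {q1,q4,q5,q6,q8,q9,q10} splits into {q1,q4,q8,q9,q10} and {q5,q6}.
On input 0, block {q1,q4,q8,q9,q10} splits into {q1,q4,q8,q9} and {q10}.
Split {q1,q4,q8,q9} by δ(·,1) → {q1,q8} and {q4,q9}.
The partition is now stable with 6 blocks: {q0,q3,q7} | {q1,q8} | {q2,q11} | {q5,q6} | {q10} | {q4,q9}.
State q6 belongs to the block {q5,q6}, which has 2 states.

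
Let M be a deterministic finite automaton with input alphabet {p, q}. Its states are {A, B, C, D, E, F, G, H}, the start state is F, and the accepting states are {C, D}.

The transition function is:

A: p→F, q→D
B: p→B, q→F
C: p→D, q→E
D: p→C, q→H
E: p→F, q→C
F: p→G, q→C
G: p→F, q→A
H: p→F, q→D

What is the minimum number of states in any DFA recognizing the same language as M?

4

States {B} cannot be reached from the start state, so discard them.
Initial partition by acceptance: {C,D} | {A,E,F,G,H}.
On input q, block {A,E,F,G,H} splits into {A,E,F,H} and {G}.
On input p, block {A,E,F,H} splits into {A,E,H} and {F}.
No further refinement is possible. Final partition (4 blocks): {C,D} | {A,E,H} | {G} | {F}.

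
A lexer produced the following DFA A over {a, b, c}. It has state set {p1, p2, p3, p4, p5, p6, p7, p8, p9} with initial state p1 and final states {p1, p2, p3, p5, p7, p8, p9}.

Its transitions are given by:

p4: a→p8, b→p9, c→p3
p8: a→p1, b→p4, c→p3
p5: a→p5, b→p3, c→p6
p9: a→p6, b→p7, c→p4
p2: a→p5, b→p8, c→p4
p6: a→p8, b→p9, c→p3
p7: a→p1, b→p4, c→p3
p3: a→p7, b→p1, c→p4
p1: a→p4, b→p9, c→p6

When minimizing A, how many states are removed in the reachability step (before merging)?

No path from p1 leads to p2, p5; the other 7 states are all reachable.

2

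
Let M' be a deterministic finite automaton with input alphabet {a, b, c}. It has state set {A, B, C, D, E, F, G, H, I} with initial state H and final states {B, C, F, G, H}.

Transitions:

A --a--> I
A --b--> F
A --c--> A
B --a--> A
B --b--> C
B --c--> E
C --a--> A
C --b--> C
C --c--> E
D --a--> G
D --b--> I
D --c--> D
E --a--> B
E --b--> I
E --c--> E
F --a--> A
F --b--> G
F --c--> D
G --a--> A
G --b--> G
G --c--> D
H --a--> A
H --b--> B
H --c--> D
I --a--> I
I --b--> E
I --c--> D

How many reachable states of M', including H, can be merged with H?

5

All states are reachable from the start state.
P0 = {B,C,F,G,H} | {A,D,E,I}.
On input a, block {A,D,E,I} splits into {A,I} and {D,E}.
On input b, block {A,I} splits into {A} and {I}.
No further refinement is possible. Final partition (4 blocks): {B,C,F,G,H} | {A} | {D,E} | {I}.
The equivalence class containing H is {B,C,F,G,H}, of size 5.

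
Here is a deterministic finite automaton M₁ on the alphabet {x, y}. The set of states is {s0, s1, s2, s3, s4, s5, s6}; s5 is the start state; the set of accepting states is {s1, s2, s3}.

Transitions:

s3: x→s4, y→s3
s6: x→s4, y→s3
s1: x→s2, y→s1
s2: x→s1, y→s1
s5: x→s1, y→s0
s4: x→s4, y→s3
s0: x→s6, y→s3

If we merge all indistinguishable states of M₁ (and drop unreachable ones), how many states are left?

4

Every state is reachable, so we keep all 7.
Initial partition by acceptance: {s1,s2,s3} | {s0,s4,s5,s6}.
Refine {s1,s2,s3} on symbol x: members go to different blocks, giving {s1,s2} and {s3}.
Refine {s0,s4,s5,s6} on symbol x: members go to different blocks, giving {s0,s4,s6} and {s5}.
Stable partition: {s1,s2} | {s0,s4,s6} | {s3} | {s5} — 4 equivalence classes.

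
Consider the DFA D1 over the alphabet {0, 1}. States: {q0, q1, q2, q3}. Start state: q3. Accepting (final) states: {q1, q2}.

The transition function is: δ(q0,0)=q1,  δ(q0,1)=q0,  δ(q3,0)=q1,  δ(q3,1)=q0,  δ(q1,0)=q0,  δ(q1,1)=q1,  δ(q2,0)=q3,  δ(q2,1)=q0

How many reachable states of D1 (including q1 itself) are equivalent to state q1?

1

First remove the unreachable states {q2}; 3 states remain.
P0 = {q1} | {q0,q3}.
The partition is now stable with 2 blocks: {q1} | {q0,q3}.
State q1 belongs to the block {q1}, which has 1 states.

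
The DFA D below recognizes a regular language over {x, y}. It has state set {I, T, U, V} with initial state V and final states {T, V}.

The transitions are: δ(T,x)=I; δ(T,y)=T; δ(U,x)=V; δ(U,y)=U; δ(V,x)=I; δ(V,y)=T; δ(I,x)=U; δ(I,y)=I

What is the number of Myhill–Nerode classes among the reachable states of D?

3

P0 = {T,V} | {I,U}.
On input x, block {I,U} splits into {I} and {U}.
The partition is now stable with 3 blocks: {T,V} | {I} | {U}.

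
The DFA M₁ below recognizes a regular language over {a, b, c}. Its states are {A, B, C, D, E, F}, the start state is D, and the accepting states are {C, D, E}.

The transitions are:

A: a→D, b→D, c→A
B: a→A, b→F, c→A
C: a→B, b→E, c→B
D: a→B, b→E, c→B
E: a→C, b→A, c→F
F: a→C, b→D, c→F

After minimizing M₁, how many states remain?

All states are reachable from the start state.
Start with accepting vs non-accepting: {C,D,E} | {A,B,F}.
Split {C,D,E} by δ(·,a) → {C,D} and {E}.
On input a, block {A,B,F} splits into {A,F} and {B}.
Stable partition: {C,D} | {A,F} | {E} | {B} — 4 equivalence classes.

4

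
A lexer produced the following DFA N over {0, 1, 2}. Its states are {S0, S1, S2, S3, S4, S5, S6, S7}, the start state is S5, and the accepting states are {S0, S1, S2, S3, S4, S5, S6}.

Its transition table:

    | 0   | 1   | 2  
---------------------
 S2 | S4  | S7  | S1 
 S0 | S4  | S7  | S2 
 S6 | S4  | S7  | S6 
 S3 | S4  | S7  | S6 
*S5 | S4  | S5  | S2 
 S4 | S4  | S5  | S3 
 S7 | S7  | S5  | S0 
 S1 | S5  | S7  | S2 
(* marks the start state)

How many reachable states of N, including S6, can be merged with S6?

P0 = {S0,S1,S2,S3,S4,S5,S6} | {S7}.
Refine {S0,S1,S2,S3,S4,S5,S6} on symbol 1: members go to different blocks, giving {S0,S1,S2,S3,S6} and {S4,S5}.
No further refinement is possible. Final partition (3 blocks): {S0,S1,S2,S3,S6} | {S7} | {S4,S5}.
State S6 belongs to the block {S0,S1,S2,S3,S6}, which has 5 states.

5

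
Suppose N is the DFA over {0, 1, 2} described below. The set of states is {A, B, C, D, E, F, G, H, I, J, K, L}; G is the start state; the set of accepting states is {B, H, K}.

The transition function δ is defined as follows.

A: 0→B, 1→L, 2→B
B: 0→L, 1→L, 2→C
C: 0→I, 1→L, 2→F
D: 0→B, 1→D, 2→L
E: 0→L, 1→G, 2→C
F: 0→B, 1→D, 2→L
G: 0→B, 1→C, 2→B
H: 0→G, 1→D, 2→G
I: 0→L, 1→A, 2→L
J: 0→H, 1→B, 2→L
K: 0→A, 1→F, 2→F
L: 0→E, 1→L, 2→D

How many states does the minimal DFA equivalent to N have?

Reachable states from the start: {A,B,C,D,E,F,G,I,L}. Unreachable: {H,J,K} — drop them.
Initial partition by acceptance: {B} | {A,C,D,E,F,G,I,L}.
Refine {A,C,D,E,F,G,I,L} on symbol 0: members go to different blocks, giving {A,D,F,G} and {C,E,I,L}.
On input 1, block {A,D,F,G} splits into {A,G} and {D,F}.
Split {C,E,I,L} by δ(·,1) → {C,L} and {E,I}.
The partition is now stable with 5 blocks: {B} | {A,G} | {C,L} | {D,F} | {E,I}.

5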